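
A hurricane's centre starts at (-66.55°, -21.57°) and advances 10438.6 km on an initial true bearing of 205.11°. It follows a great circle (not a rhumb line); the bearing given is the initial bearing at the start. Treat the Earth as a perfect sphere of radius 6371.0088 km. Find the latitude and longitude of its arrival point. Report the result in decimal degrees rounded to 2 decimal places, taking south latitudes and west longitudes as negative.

latitude -17.31°, longitude -175.24°

δ = 10438.6/6371.0088 = 1.638453 rad (93.8765°).
Converting: φ₁ = -1.161517 rad, θ = 3.579845 rad.
sin φ₂ = sin φ₁ cos δ + cos φ₁ sin δ cos θ = (-0.917408)(-0.067605) + (0.397949)(0.997712)(-0.905495) = -0.297494
φ₂ = asin(-0.297494) = -0.302067 rad = -17.31°.
For the longitude increment, Δλ = atan2( sin θ sin δ cos φ₁, cos δ − sin φ₁ sin φ₂ ) = atan2(-0.168486, -0.340529) = -153.67°.
λ₂ = λ₁ + Δλ = -175.24°.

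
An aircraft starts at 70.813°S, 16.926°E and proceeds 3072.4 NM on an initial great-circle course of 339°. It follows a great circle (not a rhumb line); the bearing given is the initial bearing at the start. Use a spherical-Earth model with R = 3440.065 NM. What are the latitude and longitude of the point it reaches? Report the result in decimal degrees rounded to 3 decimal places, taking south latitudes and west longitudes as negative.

Angular distance δ = d/R = 3072.4 / 3440.065 = 0.893123 rad.
Converting: φ₁ = -1.235920 rad, θ = 5.916666 rad.
Applying the spherical law of cosines for sides, sin φ₂ = sin φ₁ cos δ + cos φ₁ sin δ cos θ = -0.353128, so φ₂ = -20.679°.
Then Δλ = atan2(-0.091753, 0.293470) = -0.303022 rad, from sin θ sin δ cos φ₁ over cos δ − sin φ₁ sin φ₂.
λ₂ = λ₁ + Δλ = -0.436°.

latitude -20.679°, longitude -0.436°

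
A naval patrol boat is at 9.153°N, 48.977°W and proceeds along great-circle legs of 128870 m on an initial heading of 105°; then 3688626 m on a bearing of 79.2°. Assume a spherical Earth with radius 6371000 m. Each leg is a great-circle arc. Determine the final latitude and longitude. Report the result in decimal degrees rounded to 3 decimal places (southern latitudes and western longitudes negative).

Apply the spherical direct solution leg by leg, carrying full precision between legs.
Leg 1: from (9.153°, -48.977°), δ = 128870/6371000 = 0.020228 rad, θ = 105° → φ = 8.851°, λ = -47.844°.
Leg 2: from (8.851°, -47.844°), δ = 3688626/6371000 = 0.578971 rad, θ = 79.2° → φ = 13.303°, λ = -14.320°.

latitude 13.303°, longitude -14.320°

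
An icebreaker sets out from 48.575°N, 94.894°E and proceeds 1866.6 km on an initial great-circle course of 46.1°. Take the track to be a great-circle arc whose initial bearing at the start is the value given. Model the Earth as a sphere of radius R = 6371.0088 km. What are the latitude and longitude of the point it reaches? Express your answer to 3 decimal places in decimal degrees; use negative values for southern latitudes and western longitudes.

δ = 1866.6/6371.0088 = 0.292983 rad (16.7867°).
Converting: φ₁ = 0.847794 rad, θ = 0.804597 rad.
Destination latitude: φ₂ = arcsin( sin φ₁ cos δ + cos φ₁ sin δ cos θ ) = arcsin(0.850371) = 58.252°.
Then Δλ = atan2(0.137689, 0.319760) = 0.406605 rad, from sin θ sin δ cos φ₁ over cos δ − sin φ₁ sin φ₂.
λ₂ = 94.894° + 23.297° = 118.191°.

latitude 58.252°, longitude 118.191°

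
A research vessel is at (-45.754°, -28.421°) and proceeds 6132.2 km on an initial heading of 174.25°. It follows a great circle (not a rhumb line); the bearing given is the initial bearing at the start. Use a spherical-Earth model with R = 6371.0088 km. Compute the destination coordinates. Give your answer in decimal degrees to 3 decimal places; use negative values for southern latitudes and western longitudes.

latitude -78.257°, longitude 127.752°

Angular distance δ = d/R = 6132.2 / 6371.0088 = 0.962516 rad.
Converting: φ₁ = -0.798558 rad, θ = 3.041236 rad.
sin φ₂ = sin φ₁ cos δ + cos φ₁ sin δ cos θ = (-0.716351)(0.571457) + (0.697740)(0.820632)(-0.994969) = -0.979071
φ₂ = asin(-0.979071) = -1.365844 rad = -78.257°.
Then Δλ = atan2(0.057367, -0.129901) = 2.725732 rad, from sin θ sin δ cos φ₁ over cos δ − sin φ₁ sin φ₂.
λ₂ = -28.421° + 156.173° = 127.752°.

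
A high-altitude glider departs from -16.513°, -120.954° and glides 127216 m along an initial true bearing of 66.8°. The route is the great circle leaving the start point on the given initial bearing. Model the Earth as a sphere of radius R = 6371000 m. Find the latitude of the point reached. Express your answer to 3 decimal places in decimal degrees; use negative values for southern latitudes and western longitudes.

Angular distance δ = d/R = 127216 / 6371000 = 0.019968 rad.
With φ₁ = -16.513° = -0.288206 rad and θ = 66.8° = 1.165880 rad:
Applying the spherical law of cosines for sides, sin φ₂ = sin φ₁ cos δ + cos φ₁ sin δ cos θ = -0.276635, so φ₂ = -16.059°.
Then Δλ = atan2(0.017595, 0.921172) = 0.019098 rad, from sin θ sin δ cos φ₁ over cos δ − sin φ₁ sin φ₂.
λ₂ = -120.954° + 1.094° = -119.860°.

latitude -16.059°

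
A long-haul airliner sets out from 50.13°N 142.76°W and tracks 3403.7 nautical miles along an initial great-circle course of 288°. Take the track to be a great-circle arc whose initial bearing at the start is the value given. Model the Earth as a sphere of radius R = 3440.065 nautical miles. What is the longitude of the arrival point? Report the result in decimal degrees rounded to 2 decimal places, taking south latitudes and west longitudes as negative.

Central angle δ = d/R = 0.989429 rad.
With φ₁ = 50.13° = 0.874934 rad and θ = 288° = 5.026548 rad:
Destination latitude: φ₂ = arcsin( sin φ₁ cos δ + cos φ₁ sin δ cos θ ) = arcsin(0.587037) = 35.95°.
Then Δλ = atan2(-0.509511, 0.098616) = -1.379610 rad, from sin θ sin δ cos φ₁ over cos δ − sin φ₁ sin φ₂.
λ₂ = -142.76° + -79.05° = -221.81°, normalized to (−180°, 180°] → 138.19°.

longitude 138.19°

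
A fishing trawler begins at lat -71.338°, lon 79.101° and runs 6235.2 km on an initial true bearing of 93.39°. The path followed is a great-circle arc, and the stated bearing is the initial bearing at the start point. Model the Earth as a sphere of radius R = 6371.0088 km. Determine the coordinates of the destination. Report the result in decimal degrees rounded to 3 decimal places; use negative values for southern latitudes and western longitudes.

latitude -32.989°, longitude 160.040°

The arc subtends δ = 6235.2/6371.0088 = 0.978683 rad at the centre.
With φ₁ = -71.338° = -1.245083 rad and θ = 93.39° = 1.629963 rad:
Applying the spherical law of cosines for sides, sin φ₂ = sin φ₁ cos δ + cos φ₁ sin δ cos θ = -0.544472, so φ₂ = -32.989°.
Δλ = atan2( sin θ sin δ cos φ₁ , cos δ − sin φ₁ sin φ₂ ) = atan2(0.265047, 0.042271) = 1.412644 rad = 80.939°.
λ₂ = λ₁ + Δλ = 160.040°.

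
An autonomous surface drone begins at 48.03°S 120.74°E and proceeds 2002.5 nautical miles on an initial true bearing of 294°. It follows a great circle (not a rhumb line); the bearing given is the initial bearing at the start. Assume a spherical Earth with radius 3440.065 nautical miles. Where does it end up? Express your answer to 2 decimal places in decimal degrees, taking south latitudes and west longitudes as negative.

latitude -28.13°, longitude 86.02°

δ = 2002.5/3440.065 = 0.582111 rad (33.3525°).
Converting: φ₁ = -0.838282 rad, θ = 5.131268 rad.
Destination latitude: φ₂ = arcsin( sin φ₁ cos δ + cos φ₁ sin δ cos θ ) = arcsin(-0.471501) = -28.13°.
For the longitude increment, Δλ = atan2( sin θ sin δ cos φ₁, cos δ − sin φ₁ sin φ₂ ) = atan2(-0.335880, 0.484745) = -34.72°.
λ₂ = 120.74° + -34.72° = 86.02°.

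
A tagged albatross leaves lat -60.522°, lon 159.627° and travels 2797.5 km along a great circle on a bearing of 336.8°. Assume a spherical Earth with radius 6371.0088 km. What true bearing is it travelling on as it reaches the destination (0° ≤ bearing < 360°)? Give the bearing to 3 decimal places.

final bearing 346.034°

δ = 2797.5/6371.0088 = 0.439098 rad (25.1585°).
With φ₁ = -60.522° = -1.056308 rad and θ = 336.8° = 5.878269 rad:
Applying the spherical law of cosines for sides, sin φ₂ = sin φ₁ cos δ + cos φ₁ sin δ cos θ = -0.595679, so φ₂ = -36.561°.
Then Δλ = atan2(-0.082412, 0.386570) = -0.210044 rad, from sin θ sin δ cos φ₁ over cos δ − sin φ₁ sin φ₂.
Hence λ₂ = 159.627° + -12.035° = 147.592°.
The forward bearing on arrival equals the back-azimuth from the destination plus 180°.
Back-azimuth from P₂ (-36.561°, 147.592°) to P₁ (-60.522°, 159.627°), with Δλ' = λ₁ − λ₂ = 12.035°: atan2( sin Δλ' cos φ₁ , cos φ₂ sin φ₁ − sin φ₂ cos φ₁ cos Δλ' ) = 166.034°.
Final bearing = (166.034° + 180°) mod 360° = 346.034°.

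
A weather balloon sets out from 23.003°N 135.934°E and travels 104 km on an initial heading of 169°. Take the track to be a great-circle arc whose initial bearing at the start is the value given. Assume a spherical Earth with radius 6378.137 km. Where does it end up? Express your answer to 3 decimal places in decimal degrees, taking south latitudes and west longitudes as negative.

latitude 22.086°, longitude 136.126°

The arc subtends δ = 104/6378.137 = 0.016306 rad at the centre.
Start latitude φ₁ = 0.401478 rad; initial bearing θ = 2.949606 rad.
sin φ₂ = sin φ₁ cos δ + cos φ₁ sin δ cos θ = (0.390779)(0.999867) + (0.920484)(0.016305)(-0.981627) = 0.375995
φ₂ = asin(0.375995) = 0.385470 rad = 22.086°.
Δλ = atan2( sin θ sin δ cos φ₁ , cos δ − sin φ₁ sin φ₂ ) = atan2(0.002864, 0.852936) = 0.003358 rad = 0.192°.
Hence λ₂ = 135.934° + 0.192° = 136.126°.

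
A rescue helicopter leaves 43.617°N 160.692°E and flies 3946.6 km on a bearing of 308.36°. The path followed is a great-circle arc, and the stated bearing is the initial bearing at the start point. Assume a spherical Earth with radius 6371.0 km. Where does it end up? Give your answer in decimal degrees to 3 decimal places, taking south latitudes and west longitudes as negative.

Angular distance δ = d/R = 3946.6 / 6371 = 0.619463 rad.
Converting: φ₁ = 0.761260 rad, θ = 5.381897 rad.
sin φ₂ = sin φ₁ cos δ + cos φ₁ sin δ cos θ = (0.689834)(0.814190) + (0.723967)(0.580598)(0.620601) = 0.822516
φ₂ = asin(0.822516) = 0.965821 rad = 55.337°.
Δλ = atan2( sin θ sin δ cos φ₁ , cos δ − sin φ₁ sin φ₂ ) = atan2(-0.329595, 0.246790) = -0.928084 rad = -53.175°.
Hence λ₂ = 160.692° + -53.175° = 107.517°.

latitude 55.337°, longitude 107.517°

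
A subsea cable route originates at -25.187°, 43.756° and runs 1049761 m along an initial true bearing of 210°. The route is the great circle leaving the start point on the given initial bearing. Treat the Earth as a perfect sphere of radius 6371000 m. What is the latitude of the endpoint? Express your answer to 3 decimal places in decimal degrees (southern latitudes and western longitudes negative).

δ = 1049761/6371000 = 0.164772 rad (9.4407°).
Start latitude φ₁ = -0.439596 rad; initial bearing θ = 3.665191 rad.
Applying the spherical law of cosines for sides, sin φ₂ = sin φ₁ cos δ + cos φ₁ sin δ cos θ = -0.548356, so φ₂ = -33.254°.
For the longitude increment, Δλ = atan2( sin θ sin δ cos φ₁, cos δ − sin φ₁ sin φ₂ ) = atan2(-0.074216, 0.753090) = -5.628°.
λ₂ = λ₁ + Δλ = 38.128°.

latitude -33.254°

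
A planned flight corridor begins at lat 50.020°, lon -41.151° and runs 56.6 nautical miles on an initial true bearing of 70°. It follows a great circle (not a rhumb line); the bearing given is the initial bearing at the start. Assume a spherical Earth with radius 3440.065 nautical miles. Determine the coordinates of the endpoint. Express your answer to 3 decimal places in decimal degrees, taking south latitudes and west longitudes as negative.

latitude 50.334°, longitude -39.763°

The arc subtends δ = 56.6/3440.065 = 0.016453 rad at the centre.
Converting: φ₁ = 0.873014 rad, θ = 1.221730 rad.
sin φ₂ = sin φ₁ cos δ + cos φ₁ sin δ cos θ = (0.766269)(0.999865) + (0.642520)(0.016452)(0.342020) = 0.769781
φ₂ = asin(0.769781) = 0.878497 rad = 50.334°.
Δλ = atan2( sin θ sin δ cos φ₁ , cos δ − sin φ₁ sin φ₂ ) = atan2(0.009934, 0.410006) = 0.024223 rad = 1.388°.
λ₂ = -41.151° + 1.388° = -39.763°.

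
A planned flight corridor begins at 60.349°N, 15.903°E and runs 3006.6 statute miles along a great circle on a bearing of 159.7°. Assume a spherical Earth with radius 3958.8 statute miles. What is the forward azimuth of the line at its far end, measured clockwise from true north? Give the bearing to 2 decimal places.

δ = 3006.6/3958.8 = 0.759473 rad (43.5146°).
With φ₁ = 60.349° = 1.053289 rad and θ = 159.7° = 2.787291 rad:
Applying the spherical law of cosines for sides, sin φ₂ = sin φ₁ cos δ + cos φ₁ sin δ cos θ = 0.310764, so φ₂ = 18.105°.
For the longitude increment, Δλ = atan2( sin θ sin δ cos φ₁, cos δ − sin φ₁ sin φ₂ ) = atan2(0.118177, 0.455128) = 14.556°.
λ₂ = 15.903° + 14.556° = 30.459°.
The forward bearing on arrival equals the back-azimuth from the destination plus 180°.
Back-azimuth from P₂ (18.11°, 30.46°) to P₁ (60.35°, 15.90°), with Δλ' = λ₁ − λ₂ = -14.56°: atan2( sin Δλ' cos φ₁ , cos φ₂ sin φ₁ − sin φ₂ cos φ₁ cos Δλ' ) = 349.60°.
Final bearing = (349.60° + 180°) mod 360° = 169.60°.

final bearing 169.60°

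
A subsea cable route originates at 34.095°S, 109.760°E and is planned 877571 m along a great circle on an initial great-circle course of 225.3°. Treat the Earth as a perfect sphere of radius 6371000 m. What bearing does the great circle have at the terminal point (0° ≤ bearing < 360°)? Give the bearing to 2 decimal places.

final bearing 229.65°

Angular distance δ = d/R = 877571 / 6371000 = 0.137745 rad.
Converting: φ₁ = -0.595070 rad, θ = 3.932227 rad.
sin φ₂ = sin φ₁ cos δ + cos φ₁ sin δ cos θ = (-0.560567)(0.990528) + (0.828109)(0.137309)(-0.703395) = -0.635238
φ₂ = asin(-0.635238) = -0.688317 rad = -39.438°.
Δλ = atan2( sin θ sin δ cos φ₁ , cos δ − sin φ₁ sin φ₂ ) = atan2(-0.080823, 0.634435) = -0.126711 rad = -7.260°.
λ₂ = 109.760° + -7.260° = 102.500°.
The forward bearing on arrival equals the back-azimuth from the destination plus 180°.
Back-azimuth from P₂ (-39.44°, 102.50°) to P₁ (-34.09°, 109.76°), with Δλ' = λ₁ − λ₂ = 7.26°: atan2( sin Δλ' cos φ₁ , cos φ₂ sin φ₁ − sin φ₂ cos φ₁ cos Δλ' ) = 49.65°.
Final bearing = (49.65° + 180°) mod 360° = 229.65°.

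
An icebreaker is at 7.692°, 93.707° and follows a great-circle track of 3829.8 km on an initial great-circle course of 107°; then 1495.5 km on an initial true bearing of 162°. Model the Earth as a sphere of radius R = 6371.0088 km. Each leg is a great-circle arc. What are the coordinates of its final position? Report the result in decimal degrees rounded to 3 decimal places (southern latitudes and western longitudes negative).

latitude -15.837°, longitude 130.787°

Apply the spherical direct solution leg by leg, carrying full precision between legs.
Leg 1: from (7.692°, 93.707°), δ = 3829.8/6371.0088 = 0.601129 rad, θ = 107° → φ = -3.066°, λ = 126.502°.
Leg 2: from (-3.066°, 126.502°), δ = 1495.5/6371.0088 = 0.234735 rad, θ = 162° → φ = -15.837°, λ = 130.787°.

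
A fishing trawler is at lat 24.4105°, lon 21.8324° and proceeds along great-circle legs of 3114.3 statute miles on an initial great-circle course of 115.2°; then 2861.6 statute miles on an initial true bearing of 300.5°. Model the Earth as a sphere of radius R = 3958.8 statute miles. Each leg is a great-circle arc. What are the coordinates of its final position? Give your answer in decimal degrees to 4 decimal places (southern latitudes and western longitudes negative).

latitude 20.4080°, longitude 24.2218°

Apply the spherical direct solution leg by leg, carrying full precision between legs.
Leg 1: from (24.4105°, 21.8324°), δ = 3114.3/3958.8 = 0.786678 rad, θ = 115.2° → φ = 0.9938°, λ = 61.6782°.
Leg 2: from (0.9938°, 61.6782°), δ = 2861.6/3958.8 = 0.722845 rad, θ = 300.5° → φ = 20.4080°, λ = 24.2218°.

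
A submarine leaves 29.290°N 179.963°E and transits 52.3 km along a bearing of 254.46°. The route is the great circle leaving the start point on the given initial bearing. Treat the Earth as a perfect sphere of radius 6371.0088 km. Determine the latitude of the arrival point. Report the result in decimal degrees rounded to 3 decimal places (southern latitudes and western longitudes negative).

Angular distance δ = d/R = 52.3 / 6371.0088 = 0.008209 rad.
With φ₁ = 29.290° = 0.511207 rad and θ = 254.46° = 4.441165 rad:
Destination latitude: φ₂ = arcsin( sin φ₁ cos δ + cos φ₁ sin δ cos θ ) = arcsin(0.487296) = 29.163°.
Then Δλ = atan2(-0.006898, 0.761567) = -0.009057 rad, from sin θ sin δ cos φ₁ over cos δ − sin φ₁ sin φ₂.
λ₂ = 179.963° + -0.519° = 179.444°.

latitude 29.163°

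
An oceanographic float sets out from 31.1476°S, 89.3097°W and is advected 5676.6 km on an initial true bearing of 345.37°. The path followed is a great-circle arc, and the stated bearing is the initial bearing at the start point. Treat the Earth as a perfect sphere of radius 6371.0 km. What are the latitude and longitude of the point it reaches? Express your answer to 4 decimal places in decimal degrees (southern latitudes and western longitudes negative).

latitude 18.5936°, longitude -101.2708°

Angular distance δ = d/R = 5676.6 / 6371 = 0.891006 rad.
Start latitude φ₁ = -0.543628 rad; initial bearing θ = 6.027844 rad.
Destination latitude: φ₂ = arcsin( sin φ₁ cos δ + cos φ₁ sin δ cos θ ) = arcsin(0.318853) = 18.5936°.
For the longitude increment, Δλ = atan2( sin θ sin δ cos φ₁, cos δ − sin φ₁ sin φ₂ ) = atan2(-0.168112, 0.793555) = -11.9611°.
λ₂ = -89.3097° + -11.9611° = -101.2708°.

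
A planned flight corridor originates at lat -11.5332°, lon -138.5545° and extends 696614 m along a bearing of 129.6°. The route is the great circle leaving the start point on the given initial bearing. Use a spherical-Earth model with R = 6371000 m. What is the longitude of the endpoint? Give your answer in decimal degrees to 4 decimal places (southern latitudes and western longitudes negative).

Central angle δ = d/R = 0.109341 rad.
With φ₁ = -11.5332° = -0.201292 rad and θ = 129.6° = 2.261947 rad:
Applying the spherical law of cosines for sides, sin φ₂ = sin φ₁ cos δ + cos φ₁ sin δ cos θ = -0.266895, so φ₂ = -15.4796°.
For the longitude increment, Δλ = atan2( sin θ sin δ cos φ₁, cos δ − sin φ₁ sin φ₂ ) = atan2(0.082384, 0.940666) = 5.0052°.
Hence λ₂ = -138.5545° + 5.0052° = -133.5493°.

longitude -133.5493°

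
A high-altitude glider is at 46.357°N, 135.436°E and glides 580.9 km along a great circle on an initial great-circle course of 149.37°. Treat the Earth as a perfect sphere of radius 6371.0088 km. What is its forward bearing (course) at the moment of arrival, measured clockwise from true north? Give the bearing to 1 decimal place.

final bearing 151.9°

Angular distance δ = d/R = 580.9 / 6371.0088 = 0.091179 rad.
With φ₁ = 46.357° = 0.809082 rad and θ = 149.37° = 2.606998 rad:
Destination latitude: φ₂ = arcsin( sin φ₁ cos δ + cos φ₁ sin δ cos θ ) = arcsin(0.666575) = 41.803°.
Δλ = atan2( sin θ sin δ cos φ₁ , cos δ − sin φ₁ sin φ₂ ) = atan2(0.032017, 0.513476) = 0.062273 rad = 3.568°.
Hence λ₂ = 135.436° + 3.568° = 139.004°.
The forward bearing on arrival equals the back-azimuth from the destination plus 180°.
Back-azimuth from P₂ (41.8°, 139.0°) to P₁ (46.4°, 135.4°), with Δλ' = λ₁ − λ₂ = -3.6°: atan2( sin Δλ' cos φ₁ , cos φ₂ sin φ₁ − sin φ₂ cos φ₁ cos Δλ' ) = 331.9°.
Final bearing = (331.9° + 180°) mod 360° = 151.9°.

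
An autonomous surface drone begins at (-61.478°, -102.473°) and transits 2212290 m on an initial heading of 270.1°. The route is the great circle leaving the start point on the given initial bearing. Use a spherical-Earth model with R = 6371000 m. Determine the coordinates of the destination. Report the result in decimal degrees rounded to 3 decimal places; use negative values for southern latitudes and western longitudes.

latitude -55.681°, longitude -139.600°

The arc subtends δ = 2212290/6371000 = 0.347244 rad at the centre.
Start latitude φ₁ = -1.072994 rad; initial bearing θ = 4.714134 rad.
Applying the spherical law of cosines for sides, sin φ₂ = sin φ₁ cos δ + cos φ₁ sin δ cos θ = -0.825908, so φ₂ = -55.681°.
For the longitude increment, Δλ = atan2( sin θ sin δ cos φ₁, cos δ − sin φ₁ sin φ₂ ) = atan2(-0.162495, 0.214643) = -37.127°.
λ₂ = -102.473° + -37.127° = -139.600°.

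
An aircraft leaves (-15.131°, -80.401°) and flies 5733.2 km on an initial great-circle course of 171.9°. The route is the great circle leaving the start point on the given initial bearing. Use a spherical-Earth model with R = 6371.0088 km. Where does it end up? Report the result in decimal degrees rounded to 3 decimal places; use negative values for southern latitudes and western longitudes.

The arc subtends δ = 5733.2/6371.0088 = 0.899889 rad at the centre.
Converting: φ₁ = -0.264086 rad, θ = 3.000221 rad.
sin φ₂ = sin φ₁ cos δ + cos φ₁ sin δ cos θ = (-0.261027)(0.621697) + (0.965332)(0.783258)(-0.990024) = -0.910840
φ₂ = asin(-0.910840) = -1.145314 rad = -65.622°.
For the longitude increment, Δλ = atan2( sin θ sin δ cos φ₁, cos δ − sin φ₁ sin φ₂ ) = atan2(0.106536, 0.383943) = 15.508°.
λ₂ = λ₁ + Δλ = -64.893°.

latitude -65.622°, longitude -64.893°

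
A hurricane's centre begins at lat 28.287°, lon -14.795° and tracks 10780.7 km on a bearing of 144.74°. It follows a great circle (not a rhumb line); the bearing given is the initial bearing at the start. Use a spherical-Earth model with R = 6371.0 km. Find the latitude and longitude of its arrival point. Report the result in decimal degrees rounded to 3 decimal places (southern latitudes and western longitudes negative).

latitude -50.454°, longitude 49.366°

Central angle δ = d/R = 1.692152 rad.
With φ₁ = 28.287° = 0.493701 rad and θ = 144.74° = 2.526190 rad:
sin φ₂ = sin φ₁ cos δ + cos φ₁ sin δ cos θ = (0.473888)(-0.121058) + (0.880585)(0.992645)(-0.816541) = -0.771113
φ₂ = asin(-0.771113) = -0.880588 rad = -50.454°.
Then Δλ = atan2(0.504612, 0.244364) = 1.119819 rad, from sin θ sin δ cos φ₁ over cos δ − sin φ₁ sin φ₂.
Hence λ₂ = -14.795° + 64.161° = 49.366°.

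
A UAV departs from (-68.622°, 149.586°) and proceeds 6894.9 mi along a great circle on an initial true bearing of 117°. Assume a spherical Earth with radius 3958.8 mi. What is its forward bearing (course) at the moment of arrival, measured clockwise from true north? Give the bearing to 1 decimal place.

δ = 6894.9/3958.8 = 1.741664 rad (99.7900°).
Converting: φ₁ = -1.197680 rad, θ = 2.042035 rad.
sin φ₂ = sin φ₁ cos δ + cos φ₁ sin δ cos θ = (-0.931196)(-0.170038) + (0.364519)(0.985438)(-0.453990) = -0.004740
φ₂ = asin(-0.004740) = -0.004740 rad = -0.272°.
Then Δλ = atan2(0.320059, -0.174452) = 2.069839 rad, from sin θ sin δ cos φ₁ over cos δ − sin φ₁ sin φ₂.
λ₂ = 149.586° + 118.593° = 268.179°, normalized to (−180°, 180°] → -91.821°.
The forward bearing on arrival equals the back-azimuth from the destination plus 180°.
Back-azimuth from P₂ (-0.3°, -91.8°) to P₁ (-68.6°, 149.6°), with Δλ' = λ₁ − λ₂ = 241.4°: atan2( sin Δλ' cos φ₁ , cos φ₂ sin φ₁ − sin φ₂ cos φ₁ cos Δλ' ) = 199.0°.
Final bearing = (199.0° + 180°) mod 360° = 19.0°.

final bearing 19.0°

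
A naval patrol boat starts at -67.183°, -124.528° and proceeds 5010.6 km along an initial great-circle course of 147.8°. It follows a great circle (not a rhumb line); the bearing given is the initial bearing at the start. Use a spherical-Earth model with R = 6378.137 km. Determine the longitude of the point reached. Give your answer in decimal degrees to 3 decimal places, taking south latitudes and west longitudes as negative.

δ = 5010.6/6378.137 = 0.785590 rad (45.0110°).
Start latitude φ₁ = -1.172565 rad; initial bearing θ = 2.579597 rad.
Destination latitude: φ₂ = arcsin( sin φ₁ cos δ + cos φ₁ sin δ cos θ ) = arcsin(-0.883727) = -62.095°.
For the longitude increment, Δλ = atan2( sin θ sin δ cos φ₁, cos δ − sin φ₁ sin φ₂ ) = atan2(0.146147, -0.107603) = 126.363°.
λ₂ = -124.528° + 126.363° = 1.835°.

longitude 1.835°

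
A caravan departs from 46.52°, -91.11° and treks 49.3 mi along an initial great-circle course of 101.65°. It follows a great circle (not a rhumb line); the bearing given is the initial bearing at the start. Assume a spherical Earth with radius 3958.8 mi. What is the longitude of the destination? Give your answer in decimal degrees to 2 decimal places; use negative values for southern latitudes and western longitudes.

longitude -90.10°

Angular distance δ = d/R = 49.3 / 3958.8 = 0.012453 rad.
Converting: φ₁ = 0.811927 rad, θ = 1.774127 rad.
Applying the spherical law of cosines for sides, sin φ₂ = sin φ₁ cos δ + cos φ₁ sin δ cos θ = 0.723828, so φ₂ = 46.37°.
For the longitude increment, Δλ = atan2( sin θ sin δ cos φ₁, cos δ − sin φ₁ sin φ₂ ) = atan2(0.008392, 0.474702) = 1.01°.
Hence λ₂ = -91.11° + 1.01° = -90.10°.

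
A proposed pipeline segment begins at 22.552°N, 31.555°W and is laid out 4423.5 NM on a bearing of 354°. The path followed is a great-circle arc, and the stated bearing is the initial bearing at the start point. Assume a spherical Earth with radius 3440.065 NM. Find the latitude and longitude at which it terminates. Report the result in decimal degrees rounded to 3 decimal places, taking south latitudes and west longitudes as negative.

latitude 81.589°, longitude -168.257°

The arc subtends δ = 4423.5/3440.065 = 1.285877 rad at the centre.
Converting: φ₁ = 0.393607 rad, θ = 6.178466 rad.
Destination latitude: φ₂ = arcsin( sin φ₁ cos δ + cos φ₁ sin δ cos θ ) = arcsin(0.989244) = 81.589°.
For the longitude increment, Δλ = atan2( sin θ sin δ cos φ₁, cos δ − sin φ₁ sin φ₂ ) = atan2(-0.092643, -0.098316) = -136.702°.
Hence λ₂ = -31.555° + -136.702° = -168.257°.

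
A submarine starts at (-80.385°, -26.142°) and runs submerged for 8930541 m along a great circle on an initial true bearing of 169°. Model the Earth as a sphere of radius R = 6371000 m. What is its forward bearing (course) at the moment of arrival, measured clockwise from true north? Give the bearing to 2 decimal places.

final bearing 1.93°

Central angle δ = d/R = 1.401749 rad.
Start latitude φ₁ = -1.402983 rad; initial bearing θ = 2.949606 rad.
Destination latitude: φ₂ = arcsin( sin φ₁ cos δ + cos φ₁ sin δ cos θ ) = arcsin(-0.327501) = -19.117°.
Then Δλ = atan2(0.031416, -0.154657) = 2.941186 rad, from sin θ sin δ cos φ₁ over cos δ − sin φ₁ sin φ₂.
λ₂ = -26.142° + 168.518° = 142.376°.
The forward bearing on arrival equals the back-azimuth from the destination plus 180°.
Back-azimuth from P₂ (-19.12°, 142.38°) to P₁ (-80.39°, -26.14°), with Δλ' = λ₁ − λ₂ = -168.52°: atan2( sin Δλ' cos φ₁ , cos φ₂ sin φ₁ − sin φ₂ cos φ₁ cos Δλ' ) = 181.93°.
Final bearing = (181.93° + 180°) mod 360° = 1.93°.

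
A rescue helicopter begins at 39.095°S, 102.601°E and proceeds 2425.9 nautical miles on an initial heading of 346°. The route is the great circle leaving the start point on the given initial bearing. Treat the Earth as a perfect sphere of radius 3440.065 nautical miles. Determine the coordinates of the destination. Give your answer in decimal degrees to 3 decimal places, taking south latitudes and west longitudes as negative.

latitude 0.453°, longitude 93.579°

Central angle δ = d/R = 0.705190 rad.
Converting: φ₁ = -0.682336 rad, θ = 6.038839 rad.
Applying the spherical law of cosines for sides, sin φ₂ = sin φ₁ cos δ + cos φ₁ sin δ cos θ = 0.007909, so φ₂ = 0.453°.
Then Δλ = atan2(-0.121699, 0.766476) = -0.157463 rad, from sin θ sin δ cos φ₁ over cos δ − sin φ₁ sin φ₂.
λ₂ = λ₁ + Δλ = 93.579°.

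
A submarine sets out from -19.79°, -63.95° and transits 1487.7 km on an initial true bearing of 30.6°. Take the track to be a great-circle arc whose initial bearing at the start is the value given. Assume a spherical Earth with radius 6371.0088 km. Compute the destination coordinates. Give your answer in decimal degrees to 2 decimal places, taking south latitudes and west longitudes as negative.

latitude -8.16°, longitude -57.12°

δ = 1487.7/6371.0088 = 0.233511 rad (13.3792°).
Start latitude φ₁ = -0.345401 rad; initial bearing θ = 0.534071 rad.
Destination latitude: φ₂ = arcsin( sin φ₁ cos δ + cos φ₁ sin δ cos θ ) = arcsin(-0.141977) = -8.16°.
Δλ = atan2( sin θ sin δ cos φ₁ , cos δ − sin φ₁ sin φ₂ ) = atan2(0.110833, 0.924790) = 0.119277 rad = 6.83°.
Hence λ₂ = -63.95° + 6.83° = -57.12°.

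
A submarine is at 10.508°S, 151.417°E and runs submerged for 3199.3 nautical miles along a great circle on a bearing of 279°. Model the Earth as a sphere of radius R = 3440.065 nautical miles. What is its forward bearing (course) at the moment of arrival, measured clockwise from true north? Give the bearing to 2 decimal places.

final bearing 283.78°

The arc subtends δ = 3199.3/3440.065 = 0.930011 rad at the centre.
Start latitude φ₁ = -0.183399 rad; initial bearing θ = 4.869469 rad.
Applying the spherical law of cosines for sides, sin φ₂ = sin φ₁ cos δ + cos φ₁ sin δ cos θ = 0.014272, so φ₂ = 0.818°.
Δλ = atan2( sin θ sin δ cos φ₁ , cos δ − sin φ₁ sin φ₂ ) = atan2(-0.778479, 0.600428) = -0.913813 rad = -52.358°.
λ₂ = 151.417° + -52.358° = 99.059°.
The forward bearing on arrival equals the back-azimuth from the destination plus 180°.
Back-azimuth from P₂ (0.82°, 99.06°) to P₁ (-10.51°, 151.42°), with Δλ' = λ₁ − λ₂ = 52.36°: atan2( sin Δλ' cos φ₁ , cos φ₂ sin φ₁ − sin φ₂ cos φ₁ cos Δλ' ) = 103.78°.
Final bearing = (103.78° + 180°) mod 360° = 283.78°.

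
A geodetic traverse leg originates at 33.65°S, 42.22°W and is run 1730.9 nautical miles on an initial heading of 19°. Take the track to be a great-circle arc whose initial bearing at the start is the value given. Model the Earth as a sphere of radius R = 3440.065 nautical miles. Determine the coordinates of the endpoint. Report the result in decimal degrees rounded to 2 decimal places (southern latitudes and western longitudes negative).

latitude -6.08°, longitude -33.14°

Angular distance δ = d/R = 1730.9 / 3440.065 = 0.503159 rad.
With φ₁ = -33.65° = -0.587303 rad and θ = 19° = 0.331613 rad:
Applying the spherical law of cosines for sides, sin φ₂ = sin φ₁ cos δ + cos φ₁ sin δ cos θ = -0.105914, so φ₂ = -6.08°.
For the longitude increment, Δλ = atan2( sin θ sin δ cos φ₁, cos δ − sin φ₁ sin φ₂ ) = atan2(0.130682, 0.817375) = 9.08°.
λ₂ = -42.22° + 9.08° = -33.14°.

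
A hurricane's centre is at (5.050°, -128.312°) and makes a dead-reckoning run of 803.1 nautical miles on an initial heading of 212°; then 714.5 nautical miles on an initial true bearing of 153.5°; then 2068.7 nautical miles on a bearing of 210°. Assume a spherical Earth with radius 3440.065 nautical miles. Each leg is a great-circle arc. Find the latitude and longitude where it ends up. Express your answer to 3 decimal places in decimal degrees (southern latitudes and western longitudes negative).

Apply the spherical direct solution leg by leg, carrying full precision between legs.
Leg 1: from (5.050°, -128.312°), δ = 803.1/3440.065 = 0.233455 rad, θ = 212° → φ = -6.303°, λ = -135.397°.
Leg 2: from (-6.303°, -135.397°), δ = 714.5/3440.065 = 0.207700 rad, θ = 153.5° → φ = -16.909°, λ = -129.878°.
Leg 3: from (-16.909°, -129.878°), δ = 2068.7/3440.065 = 0.601355 rad, θ = 210° → φ = -45.122°, λ = -153.513°.

latitude -45.122°, longitude -153.513°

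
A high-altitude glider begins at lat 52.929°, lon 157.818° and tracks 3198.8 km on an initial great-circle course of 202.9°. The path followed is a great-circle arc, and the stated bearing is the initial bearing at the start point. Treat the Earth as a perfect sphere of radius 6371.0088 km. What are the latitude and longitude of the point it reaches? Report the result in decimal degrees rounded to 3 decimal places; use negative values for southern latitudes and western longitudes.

latitude 25.606°, longitude 145.833°

The arc subtends δ = 3198.8/6371.0088 = 0.502087 rad at the centre.
Converting: φ₁ = 0.923785 rad, θ = 3.541273 rad.
Applying the spherical law of cosines for sides, sin φ₂ = sin φ₁ cos δ + cos φ₁ sin δ cos θ = 0.432175, so φ₂ = 25.606°.
Δλ = atan2( sin θ sin δ cos φ₁ , cos δ − sin φ₁ sin φ₂ ) = atan2(-0.112886, 0.531752) = -0.209185 rad = -11.985°.
λ₂ = λ₁ + Δλ = 145.833°.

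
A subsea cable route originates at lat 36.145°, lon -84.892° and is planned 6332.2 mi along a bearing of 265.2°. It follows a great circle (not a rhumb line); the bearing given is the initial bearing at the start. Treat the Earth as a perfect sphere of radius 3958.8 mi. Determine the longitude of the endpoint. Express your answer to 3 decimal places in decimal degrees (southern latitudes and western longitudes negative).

δ = 6332.2/3958.8 = 1.599525 rad (91.6460°).
Converting: φ₁ = 0.630849 rad, θ = 4.628613 rad.
Applying the spherical law of cosines for sides, sin φ₂ = sin φ₁ cos δ + cos φ₁ sin δ cos θ = -0.084487, so φ₂ = -4.847°.
For the longitude increment, Δλ = atan2( sin θ sin δ cos φ₁, cos δ − sin φ₁ sin φ₂ ) = atan2(-0.804363, 0.021108) = -88.497°.
Hence λ₂ = -84.892° + -88.497° = -173.389°.

longitude -173.389°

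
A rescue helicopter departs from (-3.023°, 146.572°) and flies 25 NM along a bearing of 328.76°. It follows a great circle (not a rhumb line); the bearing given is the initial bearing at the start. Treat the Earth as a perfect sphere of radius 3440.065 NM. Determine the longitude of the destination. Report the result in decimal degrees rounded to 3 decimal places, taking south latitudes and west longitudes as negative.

longitude 146.356°

δ = 25/3440.065 = 0.007267 rad (0.4164°).
With φ₁ = -3.023° = -0.052761 rad and θ = 328.76° = 5.737944 rad:
Applying the spherical law of cosines for sides, sin φ₂ = sin φ₁ cos δ + cos φ₁ sin δ cos θ = -0.046531, so φ₂ = -2.667°.
Then Δλ = atan2(-0.003764, 0.997520) = -0.003773 rad, from sin θ sin δ cos φ₁ over cos δ − sin φ₁ sin φ₂.
λ₂ = λ₁ + Δλ = 146.356°.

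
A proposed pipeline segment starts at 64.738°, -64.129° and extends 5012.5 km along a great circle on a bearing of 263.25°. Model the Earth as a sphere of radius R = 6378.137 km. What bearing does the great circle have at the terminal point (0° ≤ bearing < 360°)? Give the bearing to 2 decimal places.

final bearing 212.11°

δ = 5012.5/6378.137 = 0.785888 rad (45.0281°).
Converting: φ₁ = 1.129891 rad, θ = 4.594579 rad.
sin φ₂ = sin φ₁ cos δ + cos φ₁ sin δ cos θ = (0.904366)(0.706760) + (0.426758)(0.707453)(-0.117537) = 0.603684
φ₂ = asin(0.603684) = 0.648114 rad = 37.134°.
Δλ = atan2( sin θ sin δ cos φ₁ , cos δ − sin φ₁ sin φ₂ ) = atan2(-0.299819, 0.160809) = -1.078489 rad = -61.793°.
λ₂ = -64.129° + -61.793° = -125.922°.
The forward bearing on arrival equals the back-azimuth from the destination plus 180°.
Back-azimuth from P₂ (37.13°, -125.92°) to P₁ (64.74°, -64.13°), with Δλ' = λ₁ − λ₂ = 61.79°: atan2( sin Δλ' cos φ₁ , cos φ₂ sin φ₁ − sin φ₂ cos φ₁ cos Δλ' ) = 32.11°.
Final bearing = (32.11° + 180°) mod 360° = 212.11°.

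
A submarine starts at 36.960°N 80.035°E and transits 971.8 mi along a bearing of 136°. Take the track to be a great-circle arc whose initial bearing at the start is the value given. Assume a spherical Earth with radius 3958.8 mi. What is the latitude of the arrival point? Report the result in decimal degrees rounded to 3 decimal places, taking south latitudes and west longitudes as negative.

Central angle δ = d/R = 0.245478 rad.
With φ₁ = 36.960° = 0.645074 rad and θ = 136° = 2.373648 rad:
Destination latitude: φ₂ = arcsin( sin φ₁ cos δ + cos φ₁ sin δ cos θ ) = arcsin(0.443546) = 26.330°.
For the longitude increment, Δλ = atan2( sin θ sin δ cos φ₁, cos δ − sin φ₁ sin φ₂ ) = atan2(0.134893, 0.703336) = 10.857°.
Hence λ₂ = 80.035° + 10.857° = 90.892°.

latitude 26.330°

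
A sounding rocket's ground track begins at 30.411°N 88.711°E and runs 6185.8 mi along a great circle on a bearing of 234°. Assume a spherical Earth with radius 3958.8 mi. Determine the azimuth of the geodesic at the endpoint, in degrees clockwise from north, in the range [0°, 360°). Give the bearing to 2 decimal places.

The arc subtends δ = 6185.8/3958.8 = 1.562544 rad at the centre.
Start latitude φ₁ = 0.530772 rad; initial bearing θ = 4.084070 rad.
Destination latitude: φ₂ = arcsin( sin φ₁ cos δ + cos φ₁ sin δ cos θ ) = arcsin(-0.502721) = -30.180°.
Then Δλ = atan2(-0.697686, 0.262729) = -1.210648 rad, from sin θ sin δ cos φ₁ over cos δ − sin φ₁ sin φ₂.
Hence λ₂ = 88.711° + -69.365° = 19.346°.
The forward bearing on arrival equals the back-azimuth from the destination plus 180°.
Back-azimuth from P₂ (-30.18°, 19.35°) to P₁ (30.41°, 88.71°), with Δλ' = λ₁ − λ₂ = 69.37°: atan2( sin Δλ' cos φ₁ , cos φ₂ sin φ₁ − sin φ₂ cos φ₁ cos Δλ' ) = 53.82°.
Final bearing = (53.82° + 180°) mod 360° = 233.82°.

final bearing 233.82°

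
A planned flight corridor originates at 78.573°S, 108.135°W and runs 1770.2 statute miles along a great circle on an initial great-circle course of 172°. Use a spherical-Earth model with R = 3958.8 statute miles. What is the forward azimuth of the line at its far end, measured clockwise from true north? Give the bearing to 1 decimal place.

The arc subtends δ = 1770.2/3958.8 = 0.447156 rad at the centre.
With φ₁ = -78.573° = -1.371358 rad and θ = 172° = 3.001966 rad:
Destination latitude: φ₂ = arcsin( sin φ₁ cos δ + cos φ₁ sin δ cos θ ) = arcsin(-0.968641) = -75.613°.
Δλ = atan2( sin θ sin δ cos φ₁ , cos δ − sin φ₁ sin φ₂ ) = atan2(0.011923, -0.047760) = 2.896957 rad = 165.983°.
λ₂ = -108.135° + 165.983° = 57.848°.
The forward bearing on arrival equals the back-azimuth from the destination plus 180°.
Back-azimuth from P₂ (-75.6°, 57.8°) to P₁ (-78.6°, -108.1°), with Δλ' = λ₁ − λ₂ = -166.0°: atan2( sin Δλ' cos φ₁ , cos φ₂ sin φ₁ − sin φ₂ cos φ₁ cos Δλ' ) = 186.4°.
Final bearing = (186.4° + 180°) mod 360° = 6.4°.

final bearing 6.4°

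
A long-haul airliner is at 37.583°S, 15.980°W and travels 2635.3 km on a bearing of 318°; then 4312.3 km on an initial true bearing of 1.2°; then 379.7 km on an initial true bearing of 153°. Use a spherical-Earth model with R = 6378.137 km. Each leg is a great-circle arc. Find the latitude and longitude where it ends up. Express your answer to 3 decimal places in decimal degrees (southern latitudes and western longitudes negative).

Apply the spherical direct solution leg by leg, carrying full precision between legs.
Leg 1: from (-37.583°, -15.980°), δ = 2635.3/6378.137 = 0.413177 rad, θ = 318° → φ = -18.791°, λ = -32.467°.
Leg 2: from (-18.791°, -32.467°), δ = 4312.3/6378.137 = 0.676107 rad, θ = 1.2° → φ = 19.939°, λ = -31.668°.
Leg 3: from (19.939°, -31.668°), δ = 379.7/6378.137 = 0.059531 rad, θ = 153° → φ = 16.893°, λ = -30.051°.

latitude 16.893°, longitude -30.051°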